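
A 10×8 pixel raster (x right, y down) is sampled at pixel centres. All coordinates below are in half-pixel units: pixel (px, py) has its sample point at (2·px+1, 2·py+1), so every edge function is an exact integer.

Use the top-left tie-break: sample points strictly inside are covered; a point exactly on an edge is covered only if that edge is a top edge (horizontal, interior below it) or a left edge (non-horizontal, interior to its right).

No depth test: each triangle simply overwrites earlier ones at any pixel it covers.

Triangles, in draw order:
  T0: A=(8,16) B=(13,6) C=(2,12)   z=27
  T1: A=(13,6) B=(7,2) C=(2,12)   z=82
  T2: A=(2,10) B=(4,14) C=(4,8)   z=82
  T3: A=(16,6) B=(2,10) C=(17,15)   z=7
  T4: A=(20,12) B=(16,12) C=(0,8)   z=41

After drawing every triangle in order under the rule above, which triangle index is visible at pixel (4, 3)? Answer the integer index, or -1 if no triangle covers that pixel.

T0:
  2·area = 80  (B↔C swapped to make it positive)
  edge (8, 16)→(2, 12): d=(-6,-4) top-left  bias=+0
  edge (2, 12)→(13, 6): d=(11,-6) top-left  bias=+0
  edge (13, 6)→(8, 16): d=(-5,10) right/bottom  bias=-1
    (4,4)@(9, 9): e=[46,9,25] → █
    (5,4)@(11, 9): e=[54,21,5] → █
    (6,4)@(13, 9): e=[62,33,-15] → ·
    (2,5)@(5, 11): e=[18,7,55] → █
    (3,5)@(7, 11): e=[26,19,35] → █
    (5,5)@(11, 11): e=[42,43,-5] → ·
    (2,6)@(5, 13): e=[6,29,45] → █
    (5,6)@(11, 13): e=[30,65,-15] → ·
    (2,7)@(5, 15): e=[-6,51,35] → ·
    (3,7)@(7, 15): e=[2,63,15] → █
    (4,7)@(9, 15): e=[10,75,-5] → ·
  covered (9 px):
    · · · · · · · · · ·
    · · · · · · · · · ·
    · · · · · · · · · ·
    · · · · · · · · · ·
    · · · · █ █ · · · ·
    · · █ █ █ · · · · ·
    · · █ █ █ · · · · ·
    · · · █ · · · · · ·
T1:
  2·area = 80  (B↔C swapped to make it positive)
  edge (13, 6)→(2, 12): d=(-11,6) right/bottom  bias=-1
  edge (2, 12)→(7, 2): d=(5,-10) top-left  bias=+0
  edge (7, 2)→(13, 6): d=(6,4) right/bottom  bias=-1
    (3,1)@(7, 3): e=[69,5,6] → █
    (4,1)@(9, 3): e=[57,25,-2] → ·
    (3,2)@(7, 5): e=[47,15,18] → █
    (4,2)@(9, 5): e=[35,35,10] → █
    (5,2)@(11, 5): e=[23,55,2] → █
    (6,2)@(13, 5): e=[11,75,-6] → ·
    (2,3)@(5, 7): e=[37,5,38] → █
    (6,3)@(13, 7): e=[-11,85,6] → ·
    (2,4)@(5, 9): e=[15,15,50] → █
    (4,4)@(9, 9): e=[-9,55,34] → ·
    (5,4)@(11, 9): e=[-21,75,26] → ·
    (1,5)@(3, 11): e=[5,5,70] → █
  covered (11 px):
    · · · · · · · · · ·
    · · · █ · · · · · ·
    · · · █ █ █ · · · ·
    · · █ █ █ █ · · · ·
    · · █ █ · · · · · ·
    · █ · · · · · · · ·
    · · · · · · · · · ·
    · · · · · · · · · ·
T2:
  2·area = 12  (B↔C swapped to make it positive)
  edge (2, 10)→(4, 8): d=(2,-2) top-left  bias=+0
  edge (4, 8)→(4, 14): d=(0,6) right/bottom  bias=-1
  edge (4, 14)→(2, 10): d=(-2,-4) top-left  bias=+0
    (5,0)@(11, 1): e=[0,-42,54] → ·  [on edge]
    (4,1)@(9, 3): e=[0,-30,42] → ·  [on edge]
    (3,2)@(7, 5): e=[0,-18,30] → ·  [on edge]
    (2,3)@(5, 7): e=[0,-6,18] → ·  [on edge]
    (1,4)@(3, 9): e=[0,6,6] → █  [on edge]
    (2,4)@(5, 9): e=[4,-6,14] → ·
    (0,5)@(1, 11): e=[0,18,-6] → ·  [on edge]
    (1,5)@(3, 11): e=[4,6,2] → █
    (2,5)@(5, 11): e=[8,-6,10] → ·
    (1,6)@(3, 13): e=[8,6,-2] → ·
  covered (2 px):
    · · · · · · · · · ·
    · · · · · · · · · ·
    · · · · · · · · · ·
    · · · · · · · · · ·
    · █ · · · · · · · ·
    · █ · · · · · · · ·
    · · · · · · · · · ·
    · · · · · · · · · ·
T3:
  2·area = 130  (B↔C swapped to make it positive)
  edge (16, 6)→(17, 15): d=(1,9) right/bottom  bias=-1
  edge (17, 15)→(2, 10): d=(-15,-5) top-left  bias=+0
  edge (2, 10)→(16, 6): d=(14,-4) top-left  bias=+0
    (6,3)@(13, 7): e=[28,100,2] → █
    (7,3)@(15, 7): e=[10,110,10] → █
    (8,3)@(17, 7): e=[-8,120,18] → ·
    (3,4)@(7, 9): e=[84,40,6] → █
    (4,4)@(9, 9): e=[66,50,14] → █
    (5,4)@(11, 9): e=[48,60,22] → █
    (8,4)@(17, 9): e=[-6,90,46] → ·
    (2,5)@(5, 11): e=[104,0,26] → █  [on edge]
    (8,5)@(17, 11): e=[-4,60,74] → ·
    (2,6)@(5, 13): e=[106,-30,54] → ·
    (3,6)@(7, 13): e=[88,-20,62] → ·
    (4,6)@(9, 13): e=[70,-10,70] → ·
    (5,6)@(11, 13): e=[52,0,78] → █  [on edge]
    (8,7)@(17, 15): e=[0,0,130] → ·  [on edge]
  covered (16 px):
    · · · · · · · · · ·
    · · · · · · · · · ·
    · · · · · · · · · ·
    · · · · · · █ █ · ·
    · · · █ █ █ █ █ · ·
    · · █ █ █ █ █ █ · ·
    · · · · · █ █ █ · ·
    · · · · · · · · · ·
T4:
  2·area = 16
  edge (20, 12)→(16, 12): d=(-4,0) right/bottom  bias=-1
  edge (16, 12)→(0, 8): d=(-16,-4) top-left  bias=+0
  edge (0, 8)→(20, 12): d=(20,4) right/bottom  bias=-1
    (2,4)@(5, 9): e=[12,4,0] → ·  [on edge]
    (6,5)@(13, 11): e=[4,4,8] → █
    (7,5)@(15, 11): e=[4,12,0] → ·  [on edge]
    (6,6)@(13, 13): e=[-4,-28,48] → ·
  covered (1 px):
    · · · · · · · · · ·
    · · · · · · · · · ·
    · · · · · · · · · ·
    · · · · · · · · · ·
    · · · · · · · · · ·
    · · · · · · █ · · ·
    · · · · · · · · · ·
    · · · · · · · · · ·

Z-buffer (winner per pixel, '.' = empty):
  . . . . . . . . . .
  . . . 1 . . . . . .
  . . . 1 1 1 . . . .
  . . 1 1 1 1 3 3 . .
  . 2 1 3 3 3 3 3 . .
  . 2 3 3 3 3 4 3 . .
  . . 0 0 0 3 3 3 . .
  . . . 0 . . . . . .

Final: 1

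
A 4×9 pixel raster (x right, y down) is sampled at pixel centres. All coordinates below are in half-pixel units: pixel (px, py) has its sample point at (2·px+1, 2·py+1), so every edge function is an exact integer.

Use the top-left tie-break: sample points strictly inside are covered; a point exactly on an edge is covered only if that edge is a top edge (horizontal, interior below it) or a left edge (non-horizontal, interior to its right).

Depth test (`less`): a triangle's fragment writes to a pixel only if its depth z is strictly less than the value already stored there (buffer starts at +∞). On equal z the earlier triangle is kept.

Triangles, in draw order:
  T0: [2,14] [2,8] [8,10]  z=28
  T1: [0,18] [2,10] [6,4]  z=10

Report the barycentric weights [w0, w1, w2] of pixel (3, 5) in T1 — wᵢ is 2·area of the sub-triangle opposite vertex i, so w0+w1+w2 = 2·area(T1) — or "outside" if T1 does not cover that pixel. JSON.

T0:
  2·area = 36
  edge (2, 14)→(2, 8): d=(0,-6) top-left  bias=+0
  edge (2, 8)→(8, 10): d=(6,2) right/bottom  bias=-1
  edge (8, 10)→(2, 14): d=(-6,4) right/bottom  bias=-1
    (1,4)@(3, 9): e=[6,4,26] → #
    (2,4)@(5, 9): e=[18,0,18] → ·  [on edge]
    (1,5)@(3, 11): e=[6,16,14] → #
    (2,5)@(5, 11): e=[18,12,6] → #
    (3,5)@(7, 11): e=[30,8,-2] → ·
    (1,6)@(3, 13): e=[6,28,2] → #
    (2,6)@(5, 13): e=[18,24,-6] → ·
    (1,7)@(3, 15): e=[6,40,-10] → ·
  covered (4 px):
    · · · ·
    · · · ·
    · · · ·
    · · · ·
    · # · ·
    · # # ·
    · # · ·
    · · · ·
    · · · ·
T1:
  2·area = 20
  edge (0, 18)→(2, 10): d=(2,-8) top-left  bias=+0
  edge (2, 10)→(6, 4): d=(4,-6) top-left  bias=+0
  edge (6, 4)→(0, 18): d=(-6,14) right/bottom  bias=-1
    (1,4)@(3, 9): e=[6,2,12] → #
    (2,4)@(5, 9): e=[22,14,-16] → ·
    (1,5)@(3, 11): e=[10,10,0] → ·  [on edge]
    (0,7)@(1, 15): e=[2,14,4] → #
    (1,7)@(3, 15): e=[18,26,-24] → ·
    (0,8)@(1, 17): e=[6,22,-8] → ·
  covered (2 px):
    · · · ·
    · · · ·
    · · · ·
    · · · ·
    · # · ·
    · · · ·
    · · · ·
    # · · ·
    · · · ·

Result: "outside"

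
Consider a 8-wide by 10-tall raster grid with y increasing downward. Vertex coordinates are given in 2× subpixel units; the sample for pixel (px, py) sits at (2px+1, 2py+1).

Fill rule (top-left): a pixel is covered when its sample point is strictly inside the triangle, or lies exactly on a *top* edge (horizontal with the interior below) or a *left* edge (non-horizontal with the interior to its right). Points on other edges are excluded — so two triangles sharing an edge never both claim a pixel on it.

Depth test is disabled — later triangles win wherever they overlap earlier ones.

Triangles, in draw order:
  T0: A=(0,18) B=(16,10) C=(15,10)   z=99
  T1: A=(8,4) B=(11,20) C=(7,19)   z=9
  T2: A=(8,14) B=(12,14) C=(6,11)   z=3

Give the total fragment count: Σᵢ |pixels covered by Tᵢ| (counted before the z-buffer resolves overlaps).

T0:
  2·area = 8  (B↔C swapped to make it positive)
  edge (0, 18)→(15, 10): d=(15,-8) top-left  bias=+0
  edge (15, 10)→(16, 10): d=(1,0) top-left  bias=+0
  edge (16, 10)→(0, 18): d=(-16,8) right/bottom  bias=-1
  covered (0 px):
    . . . . . . . .
    . . . . . . . .
    . . . . . . . .
    . . . . . . . .
    . . . . . . . .
    . . . . . . . .
    . . . . . . . .
    . . . . . . . .
    . . . . . . . .
    . . . . . . . .
T1:
  2·area = 61
  edge (8, 4)→(11, 20): d=(3,16) right/bottom  bias=-1
  edge (11, 20)→(7, 19): d=(-4,-1) top-left  bias=+0
  edge (7, 19)→(8, 4): d=(1,-15) top-left  bias=+0
    (4,5)@(9, 11): e=[5,34,22] → X
    (5,5)@(11, 11): e=[-27,36,52] → .
    (4,6)@(9, 13): e=[11,26,24] → X
    (5,6)@(11, 13): e=[-21,28,54] → .
    (4,7)@(9, 15): e=[17,18,26] → X
    (5,7)@(11, 15): e=[-15,20,56] → .
    (4,8)@(9, 17): e=[23,10,28] → X
    (5,8)@(11, 17): e=[-9,12,58] → .
    (3,9)@(7, 19): e=[61,0,0] → X  [on edge]
    (5,9)@(11, 19): e=[-3,4,60] → .
  covered (6 px):
    . . . . . . . .
    . . . . . . . .
    . . . . . . . .
    . . . . . . . .
    . . . . . . . .
    . . . . X . . .
    . . . . X . . .
    . . . . X . . .
    . . . . X . . .
    . . . X X . . .
T2:
  2·area = 12  (B↔C swapped to make it positive)
  edge (8, 14)→(6, 11): d=(-2,-3) top-left  bias=+0
  edge (6, 11)→(12, 14): d=(6,3) right/bottom  bias=-1
  edge (12, 14)→(8, 14): d=(-4,0) right/bottom  bias=-1
    (4,6)@(9, 13): e=[5,3,4] → X
    (5,6)@(11, 13): e=[11,-3,4] → .
    (4,7)@(9, 15): e=[1,15,-4] → .
  covered (1 px):
    . . . . . . . .
    . . . . . . . .
    . . . . . . . .
    . . . . . . . .
    . . . . . . . .
    . . . . . . . .
    . . . . X . . .
    . . . . . . . .
    . . . . . . . .
    . . . . . . . .

Result: 7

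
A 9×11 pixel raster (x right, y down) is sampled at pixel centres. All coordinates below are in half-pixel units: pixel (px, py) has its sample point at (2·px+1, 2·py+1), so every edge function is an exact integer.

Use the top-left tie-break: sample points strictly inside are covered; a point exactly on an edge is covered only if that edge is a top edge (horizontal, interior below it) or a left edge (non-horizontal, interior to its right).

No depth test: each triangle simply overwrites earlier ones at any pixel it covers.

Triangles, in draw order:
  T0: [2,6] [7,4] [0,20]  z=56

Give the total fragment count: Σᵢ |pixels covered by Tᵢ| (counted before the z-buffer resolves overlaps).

T0:
  2·area = 66
  edge (2, 6)→(7, 4): d=(5,-2) top-left  bias=+0
  edge (7, 4)→(0, 20): d=(-7,16) right/bottom  bias=-1
  edge (0, 20)→(2, 6): d=(2,-14) top-left  bias=+0
    (2,2)@(5, 5): e=[1,25,40] → X
    (3,2)@(7, 5): e=[5,-7,68] → .
    (1,3)@(3, 7): e=[7,43,16] → X
    (3,3)@(7, 7): e=[15,-21,72] → .
    (1,4)@(3, 9): e=[17,29,20] → X
    (2,4)@(5, 9): e=[21,-3,48] → .
    (1,5)@(3, 11): e=[27,15,24] → X
    (2,5)@(5, 11): e=[31,-17,52] → .
    (0,6)@(1, 13): e=[33,33,0] → X  [on edge]
    (2,6)@(5, 13): e=[41,-31,56] → .
    (0,7)@(1, 15): e=[43,19,4] → X
    (1,7)@(3, 15): e=[47,-13,32] → .
  covered (9 px):
    . . . . . . . . .
    . . . . . . . . .
    . . X . . . . . .
    . X X . . . . . .
    . X . . . . . . .
    . X . . . . . . .
    X X . . . . . . .
    X . . . . . . . .
    X . . . . . . . .
    . . . . . . . . .
    . . . . . . . . .

Final: 9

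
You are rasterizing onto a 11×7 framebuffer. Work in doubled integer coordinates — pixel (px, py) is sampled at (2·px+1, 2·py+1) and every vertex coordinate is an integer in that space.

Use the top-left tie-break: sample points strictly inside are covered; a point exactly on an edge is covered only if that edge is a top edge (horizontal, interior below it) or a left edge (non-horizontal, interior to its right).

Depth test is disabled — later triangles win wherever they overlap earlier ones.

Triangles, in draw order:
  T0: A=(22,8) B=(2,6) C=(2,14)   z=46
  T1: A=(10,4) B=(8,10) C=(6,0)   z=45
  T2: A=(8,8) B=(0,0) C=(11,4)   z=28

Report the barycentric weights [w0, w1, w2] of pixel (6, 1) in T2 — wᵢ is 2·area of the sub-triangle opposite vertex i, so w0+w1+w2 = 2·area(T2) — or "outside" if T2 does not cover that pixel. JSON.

T0:
  2·area = 160  (B↔C swapped to make it positive)
  edge (22, 8)→(2, 14): d=(-20,6) right/bottom  bias=-1
  edge (2, 14)→(2, 6): d=(0,-8) top-left  bias=+0
  edge (2, 6)→(22, 8): d=(20,2) right/bottom  bias=-1
    (1,3)@(3, 7): e=[134,8,18] → X
    (2,3)@(5, 7): e=[122,24,14] → X
    (3,3)@(7, 7): e=[110,40,10] → X
    (4,3)@(9, 7): e=[98,56,6] → X
    (5,3)@(11, 7): e=[86,72,2] → X
    (6,3)@(13, 7): e=[74,88,-2] → .
    (1,4)@(3, 9): e=[94,8,58] → X
    (6,4)@(13, 9): e=[34,88,38] → X
    (7,4)@(15, 9): e=[22,104,34] → X
    (8,4)@(17, 9): e=[10,120,30] → X
    (9,4)@(19, 9): e=[-2,136,26] → .
    (1,5)@(3, 11): e=[54,8,98] → X
  covered (20 px):
    . . . . . . . . . . .
    . . . . . . . . . . .
    . . . . . . . . . . .
    . X X X X X . . . . .
    . X X X X X X X X . .
    . X X X X X . . . . .
    . X X . . . . . . . .
T1:
  2·area = 32
  edge (10, 4)→(8, 10): d=(-2,6) right/bottom  bias=-1
  edge (8, 10)→(6, 0): d=(-2,-10) top-left  bias=+0
  edge (6, 0)→(10, 4): d=(4,4) right/bottom  bias=-1
    (3,0)@(7, 1): e=[24,8,0] → .  [on edge]
    (5,0)@(11, 1): e=[0,48,-16] → .  [on edge]
    (3,1)@(7, 3): e=[20,4,8] → X
    (4,1)@(9, 3): e=[8,24,0] → .  [on edge]
    (3,2)@(7, 5): e=[16,0,16] → X  [on edge]
    (4,2)@(9, 5): e=[4,20,8] → X
    (5,2)@(11, 5): e=[-8,40,0] → .  [on edge]
    (3,3)@(7, 7): e=[12,-4,24] → .
    (4,3)@(9, 7): e=[0,16,16] → .  [on edge]
    (6,3)@(13, 7): e=[-24,56,0] → .  [on edge]
    (7,4)@(15, 9): e=[-40,72,0] → .  [on edge]
    (8,5)@(17, 11): e=[-56,88,0] → .  [on edge]
    (3,6)@(7, 13): e=[0,-16,48] → .  [on edge]
    (9,6)@(19, 13): e=[-72,104,0] → .  [on edge]
  covered (3 px):
    . . . . . . . . . . .
    . . . X . . . . . . .
    . . . X X . . . . . .
    . . . . . . . . . . .
    . . . . . . . . . . .
    . . . . . . . . . . .
    . . . . . . . . . . .
T2:
  2·area = 56
  edge (8, 8)→(0, 0): d=(-8,-8) top-left  bias=+0
  edge (0, 0)→(11, 4): d=(11,4) right/bottom  bias=-1
  edge (11, 4)→(8, 8): d=(-3,4) right/bottom  bias=-1
    (0,0)@(1, 1): e=[0,7,49] → X  [on edge]
    (1,0)@(3, 1): e=[16,-1,41] → .
    (0,1)@(1, 3): e=[-16,29,43] → .
    (1,1)@(3, 3): e=[0,21,35] → X  [on edge]
    (2,1)@(5, 3): e=[16,13,27] → X
    (3,1)@(7, 3): e=[32,5,19] → X
    (4,1)@(9, 3): e=[48,-3,11] → .
    (1,2)@(3, 5): e=[-16,43,29] → .
    (2,2)@(5, 5): e=[0,35,21] → X  [on edge]
    (4,2)@(9, 5): e=[32,19,5] → X
    (5,2)@(11, 5): e=[48,11,-3] → .
    (2,3)@(5, 7): e=[-16,57,15] → .
    (3,3)@(7, 7): e=[0,49,7] → X  [on edge]
    (4,4)@(9, 9): e=[0,63,-7] → .  [on edge]
    (5,5)@(11, 11): e=[0,77,-21] → .  [on edge]
    (6,6)@(13, 13): e=[0,91,-35] → .  [on edge]
  covered (8 px):
    X . . . . . . . . . .
    . X X X . . . . . . .
    . . X X X . . . . . .
    . . . X . . . . . . .
    . . . . . . . . . . .
    . . . . . . . . . . .
    . . . . . . . . . . .

Answer: "outside"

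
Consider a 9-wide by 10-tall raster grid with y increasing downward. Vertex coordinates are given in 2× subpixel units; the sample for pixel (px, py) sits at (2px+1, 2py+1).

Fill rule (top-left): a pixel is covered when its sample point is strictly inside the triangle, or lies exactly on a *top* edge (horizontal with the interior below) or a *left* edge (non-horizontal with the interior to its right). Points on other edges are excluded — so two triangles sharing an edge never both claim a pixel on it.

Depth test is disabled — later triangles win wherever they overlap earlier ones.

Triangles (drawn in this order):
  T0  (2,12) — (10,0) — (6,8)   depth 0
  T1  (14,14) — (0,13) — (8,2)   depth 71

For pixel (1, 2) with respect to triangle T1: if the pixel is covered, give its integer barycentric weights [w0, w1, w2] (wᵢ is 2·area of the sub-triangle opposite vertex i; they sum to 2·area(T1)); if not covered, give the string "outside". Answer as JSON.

T0:
  2·area = 16
  edge (2, 12)→(10, 0): d=(8,-12) top-left  bias=+0
  edge (10, 0)→(6, 8): d=(-4,8) right/bottom  bias=-1
  edge (6, 8)→(2, 12): d=(-4,4) right/bottom  bias=-1
    (6,0)@(13, 1): e=[44,-28,0] → ·  [on edge]
    (5,1)@(11, 3): e=[36,-20,0] → ·  [on edge]
    (3,2)@(7, 5): e=[4,4,8] → █
    (4,2)@(9, 5): e=[28,-12,0] → ·  [on edge]
    (3,3)@(7, 7): e=[20,-4,0] → ·  [on edge]
    (2,4)@(5, 9): e=[12,4,0] → ·  [on edge]
    (1,5)@(3, 11): e=[4,12,0] → ·  [on edge]
    (0,6)@(1, 13): e=[-4,20,0] → ·  [on edge]
  covered (1 px):
    · · · · · · · · ·
    · · · · · · · · ·
    · · · █ · · · · ·
    · · · · · · · · ·
    · · · · · · · · ·
    · · · · · · · · ·
    · · · · · · · · ·
    · · · · · · · · ·
    · · · · · · · · ·
    · · · · · · · · ·
T1:
  2·area = 162
  edge (14, 14)→(0, 13): d=(-14,-1) top-left  bias=+0
  edge (0, 13)→(8, 2): d=(8,-11) top-left  bias=+0
  edge (8, 2)→(14, 14): d=(6,12) right/bottom  bias=-1
    (3,2)@(7, 5): e=[119,13,30] → █
    (4,2)@(9, 5): e=[121,35,6] → █
    (5,2)@(11, 5): e=[123,57,-18] → ·
    (2,3)@(5, 7): e=[89,7,66] → █
    (5,3)@(11, 7): e=[95,73,-6] → ·
    (1,4)@(3, 9): e=[59,1,102] → █
    (5,4)@(11, 9): e=[67,89,6] → █
    (6,4)@(13, 9): e=[69,111,-18] → ·
    (1,5)@(3, 11): e=[31,17,114] → █
    (6,5)@(13, 11): e=[41,127,-6] → ·
    (0,6)@(1, 13): e=[1,11,150] → █
    (6,6)@(13, 13): e=[13,143,6] → █
  covered (22 px):
    · · · · · · · · ·
    · · · · · · · · ·
    · · · █ █ · · · ·
    · · █ █ █ · · · ·
    · █ █ █ █ █ · · ·
    · █ █ █ █ █ · · ·
    █ █ █ █ █ █ █ · ·
    · · · · · · · · ·
    · · · · · · · · ·
    · · · · · · · · ·

Answer: "outside"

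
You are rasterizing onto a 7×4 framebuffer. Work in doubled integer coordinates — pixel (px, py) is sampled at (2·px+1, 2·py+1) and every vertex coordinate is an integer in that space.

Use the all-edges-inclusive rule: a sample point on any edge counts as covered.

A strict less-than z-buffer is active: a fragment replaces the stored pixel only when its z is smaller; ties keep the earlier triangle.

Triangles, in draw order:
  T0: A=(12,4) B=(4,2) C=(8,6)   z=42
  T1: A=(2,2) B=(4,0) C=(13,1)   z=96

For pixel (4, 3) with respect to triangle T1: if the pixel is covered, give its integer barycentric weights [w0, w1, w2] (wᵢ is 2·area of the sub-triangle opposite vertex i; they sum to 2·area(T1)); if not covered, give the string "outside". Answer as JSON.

T0:
  2·area = 24  (B↔C swapped to make it positive)
  edge (12, 4)→(8, 6): d=(-4,2) inclusive
  edge (8, 6)→(4, 2): d=(-4,-4) inclusive
  edge (4, 2)→(12, 4): d=(8,2) inclusive
    (1,0)@(3, 1): e=[30,0,-6] → ·  [on edge]
    (2,1)@(5, 3): e=[18,0,6] → #  [on edge]
    (3,1)@(7, 3): e=[14,8,2] → #
    (4,1)@(9, 3): e=[10,16,-2] → ·
    (2,2)@(5, 5): e=[10,-8,22] → ·
    (3,2)@(7, 5): e=[6,0,18] → #  [on edge]
    (4,2)@(9, 5): e=[2,8,14] → #
    (5,2)@(11, 5): e=[-2,16,10] → ·
    (3,3)@(7, 7): e=[-2,-8,34] → ·
    (4,3)@(9, 7): e=[-6,0,30] → ·  [on edge]
  covered (4 px):
    · · · · · · ·
    · · # # · · ·
    · · · # # · ·
    · · · · · · ·
T1:
  2·area = 20
  edge (2, 2)→(4, 0): d=(2,-2) inclusive
  edge (4, 0)→(13, 1): d=(9,1) inclusive
  edge (13, 1)→(2, 2): d=(-11,1) inclusive
    (1,0)@(3, 1): e=[0,10,10] → #  [on edge]
    (2,0)@(5, 1): e=[4,8,8] → #
    (3,0)@(7, 1): e=[8,6,6] → #
    (4,0)@(9, 1): e=[12,4,4] → #
    (5,0)@(11, 1): e=[16,2,2] → #
    (6,0)@(13, 1): e=[20,0,0] → #  [on edge]
    (0,1)@(1, 3): e=[0,30,-10] → ·  [on edge]
    (1,1)@(3, 3): e=[4,28,-12] → ·
    (2,1)@(5, 3): e=[8,26,-14] → ·
    (3,1)@(7, 3): e=[12,24,-16] → ·
    (4,1)@(9, 3): e=[16,22,-18] → ·
    (5,1)@(11, 3): e=[20,20,-20] → ·
  covered (6 px):
    · # # # # # #
    · · · · · · ·
    · · · · · · ·
    · · · · · · ·

Final: "outside"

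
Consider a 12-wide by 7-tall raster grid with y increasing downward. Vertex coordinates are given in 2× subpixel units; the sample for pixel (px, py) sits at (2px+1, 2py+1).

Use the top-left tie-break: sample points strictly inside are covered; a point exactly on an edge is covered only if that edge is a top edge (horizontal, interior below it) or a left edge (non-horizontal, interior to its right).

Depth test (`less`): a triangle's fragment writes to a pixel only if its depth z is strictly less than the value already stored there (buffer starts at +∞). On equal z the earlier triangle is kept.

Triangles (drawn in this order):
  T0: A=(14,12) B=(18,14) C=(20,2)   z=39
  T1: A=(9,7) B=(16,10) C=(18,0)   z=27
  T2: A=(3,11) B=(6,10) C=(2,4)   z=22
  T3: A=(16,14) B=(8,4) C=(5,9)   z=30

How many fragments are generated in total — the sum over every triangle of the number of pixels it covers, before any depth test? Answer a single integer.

T0:
  2·area = 52  (B↔C swapped to make it positive)
  edge (14, 12)→(20, 2): d=(6,-10) top-left  bias=+0
  edge (20, 2)→(18, 14): d=(-2,12) right/bottom  bias=-1
  edge (18, 14)→(14, 12): d=(-4,-2) top-left  bias=+0
    (9,2)@(19, 5): e=[8,6,38] → #
    (10,2)@(21, 5): e=[28,-18,42] → ·
    (8,3)@(17, 7): e=[0,26,26] → #  [on edge]
    (10,3)@(21, 7): e=[40,-22,34] → ·
    (8,4)@(17, 9): e=[12,22,18] → #
    (9,4)@(19, 9): e=[32,-2,22] → ·
    (7,5)@(15, 11): e=[4,42,6] → #
    (9,5)@(19, 11): e=[44,-6,14] → ·
    (7,6)@(15, 13): e=[16,38,-2] → ·
    (8,6)@(17, 13): e=[36,14,2] → #
    (9,6)@(19, 13): e=[56,-10,6] → ·
  covered (7 px):
    · · · · · · · · · · · ·
    · · · · · · · · · · · ·
    · · · · · · · · · # · ·
    · · · · · · · · # # · ·
    · · · · · · · · # · · ·
    · · · · · · · # # · · ·
    · · · · · · · · # · · ·
T1:
  2·area = 76  (B↔C swapped to make it positive)
  edge (9, 7)→(18, 0): d=(9,-7) top-left  bias=+0
  edge (18, 0)→(16, 10): d=(-2,10) right/bottom  bias=-1
  edge (16, 10)→(9, 7): d=(-7,-3) top-left  bias=+0
    (8,0)@(17, 1): e=[2,8,66] → #
    (9,0)@(19, 1): e=[16,-12,72] → ·
    (7,1)@(15, 3): e=[6,24,46] → #
    (9,1)@(19, 3): e=[34,-16,58] → ·
    (6,2)@(13, 5): e=[10,40,26] → #
    (8,2)@(17, 5): e=[38,0,38] → ·  [on edge]
    (4,3)@(9, 7): e=[0,76,0] → #  [on edge]
    (5,3)@(11, 7): e=[14,56,6] → #
    (8,3)@(17, 7): e=[56,-4,24] → ·
    (4,4)@(9, 9): e=[18,72,-14] → ·
    (5,4)@(11, 9): e=[32,52,-8] → ·
    (6,4)@(13, 9): e=[46,32,-2] → ·
    (11,6)@(23, 13): e=[152,-76,0] → ·  [on edge]
  covered (10 px):
    · · · · · · · · # · · ·
    · · · · · · · # # · · ·
    · · · · · · # # · · · ·
    · · · · # # # # · · · ·
    · · · · · · · # · · · ·
    · · · · · · · · · · · ·
    · · · · · · · · · · · ·
T2:
  2·area = 22  (B↔C swapped to make it positive)
  edge (3, 11)→(2, 4): d=(-1,-7) top-left  bias=+0
  edge (2, 4)→(6, 10): d=(4,6) right/bottom  bias=-1
  edge (6, 10)→(3, 11): d=(-3,1) right/bottom  bias=-1
    (10,2)@(21, 5): e=[132,-110,0] → ·  [on edge]
    (1,3)@(3, 7): e=[4,6,12] → #
    (2,3)@(5, 7): e=[18,-6,10] → ·
    (7,3)@(15, 7): e=[88,-66,0] → ·  [on edge]
    (1,4)@(3, 9): e=[2,14,6] → #
    (2,4)@(5, 9): e=[16,2,4] → #
    (3,4)@(7, 9): e=[30,-10,2] → ·
    (4,4)@(9, 9): e=[44,-22,0] → ·  [on edge]
    (1,5)@(3, 11): e=[0,22,0] → ·  [on edge]
    (2,5)@(5, 11): e=[14,10,-2] → ·
  covered (3 px):
    · · · · · · · · · · · ·
    · · · · · · · · · · · ·
    · · · · · · · · · · · ·
    · # · · · · · · · · · ·
    · # # · · · · · · · · ·
    · · · · · · · · · · · ·
    · · · · · · · · · · · ·
T3:
  2·area = 70  (B↔C swapped to make it positive)
  edge (16, 14)→(5, 9): d=(-11,-5) top-left  bias=+0
  edge (5, 9)→(8, 4): d=(3,-5) top-left  bias=+0
  edge (8, 4)→(16, 14): d=(8,10) right/bottom  bias=-1
    (3,3)@(7, 7): e=[32,4,34] → #
    (4,3)@(9, 7): e=[42,14,14] → #
    (5,3)@(11, 7): e=[52,24,-6] → ·
    (2,4)@(5, 9): e=[0,0,70] → #  [on edge]
    (5,4)@(11, 9): e=[30,30,10] → #
    (6,4)@(13, 9): e=[40,40,-10] → ·
    (2,5)@(5, 11): e=[-22,6,86] → ·
    (3,5)@(7, 11): e=[-12,16,66] → ·
    (4,5)@(9, 11): e=[-2,26,46] → ·
    (5,5)@(11, 11): e=[8,36,26] → #
    (6,5)@(13, 11): e=[18,46,6] → #
    (7,5)@(15, 11): e=[28,56,-14] → ·
  covered (9 px):
    · · · · · · · · · · · ·
    · · · · · · · · · · · ·
    · · · · · · · · · · · ·
    · · · # # · · · · · · ·
    · · # # # # · · · · · ·
    · · · · · # # · · · · ·
    · · · · · · · # · · · ·

Final: 29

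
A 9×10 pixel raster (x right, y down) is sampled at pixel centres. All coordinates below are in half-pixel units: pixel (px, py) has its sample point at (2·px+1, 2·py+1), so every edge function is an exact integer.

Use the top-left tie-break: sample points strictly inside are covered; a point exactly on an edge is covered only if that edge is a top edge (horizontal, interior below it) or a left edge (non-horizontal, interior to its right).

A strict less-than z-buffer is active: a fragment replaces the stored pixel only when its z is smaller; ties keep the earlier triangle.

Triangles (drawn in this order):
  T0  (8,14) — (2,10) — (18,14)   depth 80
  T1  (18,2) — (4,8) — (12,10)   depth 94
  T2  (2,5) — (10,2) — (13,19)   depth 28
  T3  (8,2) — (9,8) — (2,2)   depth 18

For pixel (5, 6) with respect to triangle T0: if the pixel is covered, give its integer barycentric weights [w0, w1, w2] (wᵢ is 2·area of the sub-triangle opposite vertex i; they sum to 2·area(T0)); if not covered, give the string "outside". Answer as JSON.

T0:
  2·area = 40
  edge (8, 14)→(2, 10): d=(-6,-4) top-left  bias=+0
  edge (2, 10)→(18, 14): d=(16,4) right/bottom  bias=-1
  edge (18, 14)→(8, 14): d=(-10,0) right/bottom  bias=-1
    (2,5)@(5, 11): e=[6,4,30] → █
    (3,5)@(7, 11): e=[14,-4,30] → ·
    (2,6)@(5, 13): e=[-6,36,10] → ·
    (3,6)@(7, 13): e=[2,28,10] → █
    (4,6)@(9, 13): e=[10,20,10] → █
    (5,6)@(11, 13): e=[18,12,10] → █
    (6,6)@(13, 13): e=[26,4,10] → █
    (7,6)@(15, 13): e=[34,-4,10] → ·
    (3,7)@(7, 15): e=[-10,60,-10] → ·
    (4,7)@(9, 15): e=[-2,52,-10] → ·
    (5,7)@(11, 15): e=[6,44,-10] → ·
    (6,7)@(13, 15): e=[14,36,-10] → ·
  covered (5 px):
    · · · · · · · · ·
    · · · · · · · · ·
    · · · · · · · · ·
    · · · · · · · · ·
    · · · · · · · · ·
    · · █ · · · · · ·
    · · · █ █ █ █ · ·
    · · · · · · · · ·
    · · · · · · · · ·
    · · · · · · · · ·
T1:
  2·area = 76  (B↔C swapped to make it positive)
  edge (18, 2)→(12, 10): d=(-6,8) right/bottom  bias=-1
  edge (12, 10)→(4, 8): d=(-8,-2) top-left  bias=+0
  edge (4, 8)→(18, 2): d=(14,-6) top-left  bias=+0
    (8,1)@(17, 3): e=[2,66,8] → █
    (5,2)@(11, 5): e=[38,38,0] → █  [on edge]
    (6,2)@(13, 5): e=[22,42,12] → █
    (7,2)@(15, 5): e=[6,46,24] → █
    (8,2)@(17, 5): e=[-10,50,36] → ·
    (3,3)@(7, 7): e=[58,14,4] → █
    (4,3)@(9, 7): e=[42,18,16] → █
    (7,3)@(15, 7): e=[-6,30,52] → ·
    (3,4)@(7, 9): e=[46,-2,32] → ·
    (4,4)@(9, 9): e=[30,2,44] → █
    (6,4)@(13, 9): e=[-2,10,68] → ·
    (4,5)@(9, 11): e=[18,-14,72] → ·
  covered (10 px):
    · · · · · · · · ·
    · · · · · · · · █
    · · · · · █ █ █ ·
    · · · █ █ █ █ · ·
    · · · · █ █ · · ·
    · · · · · · · · ·
    · · · · · · · · ·
    · · · · · · · · ·
    · · · · · · · · ·
    · · · · · · · · ·
T2:
  2·area = 145
  edge (2, 5)→(10, 2): d=(8,-3) top-left  bias=+0
  edge (10, 2)→(13, 19): d=(3,17) right/bottom  bias=-1
  edge (13, 19)→(2, 5): d=(-11,-14) top-left  bias=+0
    (4,1)@(9, 3): e=[5,20,120] → █
    (5,1)@(11, 3): e=[11,-14,148] → ·
    (1,2)@(3, 5): e=[3,128,14] → █
    (2,2)@(5, 5): e=[9,94,42] → █
    (3,2)@(7, 5): e=[15,60,70] → █
    (5,2)@(11, 5): e=[27,-8,126] → ·
    (1,3)@(3, 7): e=[19,134,-8] → ·
    (2,3)@(5, 7): e=[25,100,20] → █
    (5,3)@(11, 7): e=[43,-2,104] → ·
    (2,4)@(5, 9): e=[41,106,-2] → ·
    (3,4)@(7, 9): e=[47,72,26] → █
    (5,4)@(11, 9): e=[59,4,82] → █
    (6,9)@(13, 19): e=[145,0,0] → ·  [on edge]
  covered (17 px):
    · · · · · · · · ·
    · · · · █ · · · ·
    · █ █ █ █ · · · ·
    · · █ █ █ · · · ·
    · · · █ █ █ · · ·
    · · · █ █ █ · · ·
    · · · · █ █ · · ·
    · · · · · █ · · ·
    · · · · · · · · ·
    · · · · · · · · ·
T3:
  2·area = 36
  edge (8, 2)→(9, 8): d=(1,6) right/bottom  bias=-1
  edge (9, 8)→(2, 2): d=(-7,-6) top-left  bias=+0
  edge (2, 2)→(8, 2): d=(6,0) top-left  bias=+0
    (2,1)@(5, 3): e=[19,11,6] → █
    (3,1)@(7, 3): e=[7,23,6] → █
    (4,1)@(9, 3): e=[-5,35,6] → ·
    (2,2)@(5, 5): e=[21,-3,18] → ·
    (3,2)@(7, 5): e=[9,9,18] → █
    (4,2)@(9, 5): e=[-3,21,18] → ·
    (3,3)@(7, 7): e=[11,-5,30] → ·
  covered (3 px):
    · · · · · · · · ·
    · · █ █ · · · · ·
    · · · █ · · · · ·
    · · · · · · · · ·
    · · · · · · · · ·
    · · · · · · · · ·
    · · · · · · · · ·
    · · · · · · · · ·
    · · · · · · · · ·
    · · · · · · · · ·

Result: [12,10,18]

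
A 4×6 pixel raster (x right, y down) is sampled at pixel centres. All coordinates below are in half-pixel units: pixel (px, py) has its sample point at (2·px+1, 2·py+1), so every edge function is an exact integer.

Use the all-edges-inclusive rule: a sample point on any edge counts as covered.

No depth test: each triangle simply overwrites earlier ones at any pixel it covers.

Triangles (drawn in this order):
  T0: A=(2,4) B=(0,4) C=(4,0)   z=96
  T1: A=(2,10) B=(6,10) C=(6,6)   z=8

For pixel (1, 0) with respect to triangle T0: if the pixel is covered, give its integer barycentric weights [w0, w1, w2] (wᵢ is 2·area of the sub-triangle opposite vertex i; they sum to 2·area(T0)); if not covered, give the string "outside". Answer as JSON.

T0:
  2·area = 8
  edge (2, 4)→(0, 4): d=(-2,0) inclusive
  edge (0, 4)→(4, 0): d=(4,-4) inclusive
  edge (4, 0)→(2, 4): d=(-2,4) inclusive
    (1,0)@(3, 1): e=[6,0,2] → █  [on edge]
    (2,0)@(5, 1): e=[6,8,-6] → ·
    (0,1)@(1, 3): e=[2,0,6] → █  [on edge]
    (1,1)@(3, 3): e=[2,8,-2] → ·
    (0,2)@(1, 5): e=[-2,8,2] → ·
  covered (2 px):
    · █ · ·
    █ · · ·
    · · · ·
    · · · ·
    · · · ·
    · · · ·
T1:
  2·area = 16  (B↔C swapped to make it positive)
  edge (2, 10)→(6, 6): d=(4,-4) inclusive
  edge (6, 6)→(6, 10): d=(0,4) inclusive
  edge (6, 10)→(2, 10): d=(-4,0) inclusive
    (3,2)@(7, 5): e=[0,-4,20] → ·  [on edge]
    (2,3)@(5, 7): e=[0,4,12] → █  [on edge]
    (3,3)@(7, 7): e=[8,-4,12] → ·
    (1,4)@(3, 9): e=[0,12,4] → █  [on edge]
    (3,4)@(7, 9): e=[16,-4,4] → ·
    (0,5)@(1, 11): e=[0,20,-4] → ·  [on edge]
    (1,5)@(3, 11): e=[8,12,-4] → ·
    (2,5)@(5, 11): e=[16,4,-4] → ·
  covered (3 px):
    · · · ·
    · · · ·
    · · · ·
    · · █ ·
    · █ █ ·
    · · · ·

Answer: [0,2,6]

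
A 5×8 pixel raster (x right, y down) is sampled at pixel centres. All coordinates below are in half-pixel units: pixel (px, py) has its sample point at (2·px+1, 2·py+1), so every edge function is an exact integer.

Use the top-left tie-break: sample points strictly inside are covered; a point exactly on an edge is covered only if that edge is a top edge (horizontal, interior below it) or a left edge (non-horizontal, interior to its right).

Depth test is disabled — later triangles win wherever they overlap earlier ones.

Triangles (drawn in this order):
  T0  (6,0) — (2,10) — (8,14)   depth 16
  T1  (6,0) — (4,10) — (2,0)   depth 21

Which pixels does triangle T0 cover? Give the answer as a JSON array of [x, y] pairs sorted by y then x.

T0:
  2·area = 76  (B↔C swapped to make it positive)
  edge (6, 0)→(8, 14): d=(2,14) right/bottom  bias=-1
  edge (8, 14)→(2, 10): d=(-6,-4) top-left  bias=+0
  edge (2, 10)→(6, 0): d=(4,-10) top-left  bias=+0
    (2,1)@(5, 3): e=[20,54,2] → █
    (3,1)@(7, 3): e=[-8,62,22] → ·
    (2,2)@(5, 5): e=[24,42,10] → █
    (3,2)@(7, 5): e=[-4,50,30] → ·
    (2,3)@(5, 7): e=[28,30,18] → █
    (3,3)@(7, 7): e=[0,38,38] → ·  [on edge]
    (1,4)@(3, 9): e=[60,10,6] → █
    (3,4)@(7, 9): e=[4,26,46] → █
    (4,4)@(9, 9): e=[-24,34,66] → ·
    (1,5)@(3, 11): e=[64,-2,14] → ·
    (2,5)@(5, 11): e=[36,6,34] → █
    (4,5)@(9, 11): e=[-20,22,74] → ·
  covered (9 px):
    · · · · ·
    · · █ · ·
    · · █ · ·
    · · █ · ·
    · █ █ █ ·
    · · █ █ ·
    · · · █ ·
    · · · · ·
T1:
  2·area = 40
  edge (6, 0)→(4, 10): d=(-2,10) right/bottom  bias=-1
  edge (4, 10)→(2, 0): d=(-2,-10) top-left  bias=+0
  edge (2, 0)→(6, 0): d=(4,0) top-left  bias=+0
    (1,0)@(3, 1): e=[28,8,4] → █
    (2,0)@(5, 1): e=[8,28,4] → █
    (3,0)@(7, 1): e=[-12,48,4] → ·
    (1,1)@(3, 3): e=[24,4,12] → █
    (3,1)@(7, 3): e=[-16,44,12] → ·
    (1,2)@(3, 5): e=[20,0,20] → █  [on edge]
    (2,2)@(5, 5): e=[0,20,20] → ·  [on edge]
    (1,3)@(3, 7): e=[16,-4,28] → ·
    (1,7)@(3, 15): e=[0,-20,60] → ·  [on edge]
    (2,7)@(5, 15): e=[-20,0,60] → ·  [on edge]
  covered (5 px):
    · █ █ · ·
    · █ █ · ·
    · █ · · ·
    · · · · ·
    · · · · ·
    · · · · ·
    · · · · ·
    · · · · ·

Result: [[2,1],[2,2],[2,3],[1,4],[2,4],[3,4],[2,5],[3,5],[3,6]]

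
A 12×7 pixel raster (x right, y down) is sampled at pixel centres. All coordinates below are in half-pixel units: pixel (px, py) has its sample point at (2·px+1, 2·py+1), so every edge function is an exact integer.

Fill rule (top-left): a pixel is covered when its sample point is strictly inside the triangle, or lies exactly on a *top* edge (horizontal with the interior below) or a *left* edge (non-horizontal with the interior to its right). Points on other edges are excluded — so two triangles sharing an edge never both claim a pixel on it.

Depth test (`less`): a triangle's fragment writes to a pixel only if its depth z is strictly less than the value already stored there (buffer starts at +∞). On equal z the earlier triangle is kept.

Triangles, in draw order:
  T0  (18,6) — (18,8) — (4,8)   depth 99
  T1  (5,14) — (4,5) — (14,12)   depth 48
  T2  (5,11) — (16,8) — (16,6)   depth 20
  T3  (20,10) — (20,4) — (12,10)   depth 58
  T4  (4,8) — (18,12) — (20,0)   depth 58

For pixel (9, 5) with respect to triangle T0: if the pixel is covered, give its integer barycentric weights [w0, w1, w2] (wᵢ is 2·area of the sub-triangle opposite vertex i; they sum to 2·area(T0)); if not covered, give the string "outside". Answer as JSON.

T0:
  2·area = 28
  edge (18, 6)→(18, 8): d=(0,2) right/bottom  bias=-1
  edge (18, 8)→(4, 8): d=(-14,0) right/bottom  bias=-1
  edge (4, 8)→(18, 6): d=(14,-2) top-left  bias=+0
    (5,3)@(11, 7): e=[14,14,0] → X  [on edge]
    (6,3)@(13, 7): e=[10,14,4] → X
    (7,3)@(15, 7): e=[6,14,8] → X
    (8,3)@(17, 7): e=[2,14,12] → X
    (9,3)@(19, 7): e=[-2,14,16] → .
    (5,4)@(11, 9): e=[14,-14,28] → .
    (6,4)@(13, 9): e=[10,-14,32] → .
    (7,4)@(15, 9): e=[6,-14,36] → .
    (8,4)@(17, 9): e=[2,-14,40] → .
  covered (4 px):
    . . . . . . . . . . . .
    . . . . . . . . . . . .
    . . . . . . . . . . . .
    . . . . . X X X X . . .
    . . . . . . . . . . . .
    . . . . . . . . . . . .
    . . . . . . . . . . . .
T1:
  2·area = 83
  edge (5, 14)→(4, 5): d=(-1,-9) top-left  bias=+0
  edge (4, 5)→(14, 12): d=(10,7) right/bottom  bias=-1
  edge (14, 12)→(5, 14): d=(-9,2) right/bottom  bias=-1
    (2,3)@(5, 7): e=[7,13,63] → X
    (3,3)@(7, 7): e=[25,-1,59] → .
    (2,4)@(5, 9): e=[5,33,45] → X
    (3,4)@(7, 9): e=[23,19,41] → X
    (4,4)@(9, 9): e=[41,5,37] → X
    (5,4)@(11, 9): e=[59,-9,33] → .
    (2,5)@(5, 11): e=[3,53,27] → X
    (5,5)@(11, 11): e=[57,11,15] → X
    (6,5)@(13, 11): e=[75,-3,11] → .
    (2,6)@(5, 13): e=[1,73,9] → X
    (5,6)@(11, 13): e=[55,31,-3] → .
  covered (11 px):
    . . . . . . . . . . . .
    . . . . . . . . . . . .
    . . . . . . . . . . . .
    . . X . . . . . . . . .
    . . X X X . . . . . . .
    . . X X X X . . . . . .
    . . X X X . . . . . . .
T2:
  2·area = 22  (B↔C swapped to make it positive)
  edge (5, 11)→(16, 6): d=(11,-5) top-left  bias=+0
  edge (16, 6)→(16, 8): d=(0,2) right/bottom  bias=-1
  edge (16, 8)→(5, 11): d=(-11,3) right/bottom  bias=-1
    (7,3)@(15, 7): e=[6,2,14] → X
    (8,3)@(17, 7): e=[16,-2,8] → .
    (5,4)@(11, 9): e=[8,10,4] → X
    (6,4)@(13, 9): e=[18,6,-2] → .
    (7,4)@(15, 9): e=[28,2,-8] → .
    (2,5)@(5, 11): e=[0,22,0] → .  [on edge]
    (5,5)@(11, 11): e=[30,10,-18] → .
  covered (2 px):
    . . . . . . . . . . . .
    . . . . . . . . . . . .
    . . . . . . . . . . . .
    . . . . . . . X . . . .
    . . . . . X . . . . . .
    . . . . . . . . . . . .
    . . . . . . . . . . . .
T3:
  2·area = 48  (B↔C swapped to make it positive)
  edge (20, 10)→(12, 10): d=(-8,0) right/bottom  bias=-1
  edge (12, 10)→(20, 4): d=(8,-6) top-left  bias=+0
  edge (20, 4)→(20, 10): d=(0,6) right/bottom  bias=-1
    (9,2)@(19, 5): e=[40,2,6] → X
    (10,2)@(21, 5): e=[40,14,-6] → .
    (8,3)@(17, 7): e=[24,6,18] → X
    (10,3)@(21, 7): e=[24,30,-6] → .
    (7,4)@(15, 9): e=[8,10,30] → X
    (10,4)@(21, 9): e=[8,46,-6] → .
    (7,5)@(15, 11): e=[-8,26,30] → .
    (8,5)@(17, 11): e=[-8,38,18] → .
    (9,5)@(19, 11): e=[-8,50,6] → .
  covered (6 px):
    . . . . . . . . . . . .
    . . . . . . . . . . . .
    . . . . . . . . . X . .
    . . . . . . . . X X . .
    . . . . . . . X X X . .
    . . . . . . . . . . . .
    . . . . . . . . . . . .
T4:
  2·area = 176  (B↔C swapped to make it positive)
  edge (4, 8)→(20, 0): d=(16,-8) top-left  bias=+0
  edge (20, 0)→(18, 12): d=(-2,12) right/bottom  bias=-1
  edge (18, 12)→(4, 8): d=(-14,-4) top-left  bias=+0
    (9,0)@(19, 1): e=[8,10,158] → X
    (10,0)@(21, 1): e=[24,-14,166] → .
    (7,1)@(15, 3): e=[8,54,114] → X
    (8,1)@(17, 3): e=[24,30,122] → X
    (10,1)@(21, 3): e=[56,-18,138] → .
    (5,2)@(11, 5): e=[8,98,70] → X
    (6,2)@(13, 5): e=[24,74,78] → X
    (10,2)@(21, 5): e=[88,-22,110] → .
    (3,3)@(7, 7): e=[8,142,26] → X
    (4,3)@(9, 7): e=[24,118,34] → X
    (9,3)@(19, 7): e=[104,-2,74] → .
    (3,4)@(7, 9): e=[40,138,-2] → .
  covered (22 px):
    . . . . . . . . . X . .
    . . . . . . . X X X . .
    . . . . . X X X X X . .
    . . . X X X X X X . . .
    . . . . X X X X X . . .
    . . . . . . . X X . . .
    . . . . . . . . . . . .

Result: "outside"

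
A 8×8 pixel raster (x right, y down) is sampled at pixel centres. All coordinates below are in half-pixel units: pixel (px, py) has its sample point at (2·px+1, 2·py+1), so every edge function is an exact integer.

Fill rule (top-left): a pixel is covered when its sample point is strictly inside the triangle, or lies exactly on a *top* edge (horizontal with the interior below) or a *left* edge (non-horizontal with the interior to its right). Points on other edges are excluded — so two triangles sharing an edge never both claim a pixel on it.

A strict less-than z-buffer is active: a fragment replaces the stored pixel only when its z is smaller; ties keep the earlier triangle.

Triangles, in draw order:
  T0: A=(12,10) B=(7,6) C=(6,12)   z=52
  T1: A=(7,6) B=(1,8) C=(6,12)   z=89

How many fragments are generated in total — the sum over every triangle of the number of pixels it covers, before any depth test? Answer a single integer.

T0:
  2·area = 34  (B↔C swapped to make it positive)
  edge (12, 10)→(6, 12): d=(-6,2) right/bottom  bias=-1
  edge (6, 12)→(7, 6): d=(1,-6) top-left  bias=+0
  edge (7, 6)→(12, 10): d=(5,4) right/bottom  bias=-1
    (3,3)@(7, 7): e=[28,1,5] → █
    (4,3)@(9, 7): e=[24,13,-3] → ·
    (3,4)@(7, 9): e=[16,3,15] → █
    (4,4)@(9, 9): e=[12,15,7] → █
    (5,4)@(11, 9): e=[8,27,-1] → ·
    (7,4)@(15, 9): e=[0,51,-17] → ·  [on edge]
    (3,5)@(7, 11): e=[4,5,25] → █
    (4,5)@(9, 11): e=[0,17,17] → ·  [on edge]
    (1,6)@(3, 13): e=[0,-17,51] → ·  [on edge]
    (3,6)@(7, 13): e=[-8,7,35] → ·
  covered (4 px):
    · · · · · · · ·
    · · · · · · · ·
    · · · · · · · ·
    · · · █ · · · ·
    · · · █ █ · · ·
    · · · █ · · · ·
    · · · · · · · ·
    · · · · · · · ·
T1:
  2·area = 34  (B↔C swapped to make it positive)
  edge (7, 6)→(6, 12): d=(-1,6) right/bottom  bias=-1
  edge (6, 12)→(1, 8): d=(-5,-4) top-left  bias=+0
  edge (1, 8)→(7, 6): d=(6,-2) top-left  bias=+0
    (2,3)@(5, 7): e=[11,21,2] → █
    (3,3)@(7, 7): e=[-1,29,6] → ·
    (1,4)@(3, 9): e=[21,3,10] → █
    (3,4)@(7, 9): e=[-3,19,18] → ·
    (1,5)@(3, 11): e=[19,-7,22] → ·
    (2,5)@(5, 11): e=[7,1,26] → █
    (3,5)@(7, 11): e=[-5,9,30] → ·
    (2,6)@(5, 13): e=[5,-9,38] → ·
  covered (4 px):
    · · · · · · · ·
    · · · · · · · ·
    · · · · · · · ·
    · · █ · · · · ·
    · █ █ · · · · ·
    · · █ · · · · ·
    · · · · · · · ·
    · · · · · · · ·

Final: 8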